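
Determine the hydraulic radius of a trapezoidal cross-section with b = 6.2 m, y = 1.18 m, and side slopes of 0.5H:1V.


For a trapezoidal section with side slope z:
A = (b + z*y)*y = (6.2 + 0.5*1.18)*1.18 = 8.012 m^2.
P = b + 2*y*sqrt(1 + z^2) = 6.2 + 2*1.18*sqrt(1 + 0.5^2) = 8.839 m.
R = A/P = 8.012 / 8.839 = 0.9065 m.

0.9065


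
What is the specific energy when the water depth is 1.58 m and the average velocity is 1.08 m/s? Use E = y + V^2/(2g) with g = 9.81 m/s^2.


Specific energy E = y + V^2/(2g).
Velocity head = V^2/(2g) = 1.08^2 / (2*9.81) = 1.1664 / 19.62 = 0.0594 m.
E = 1.58 + 0.0594 = 1.6394 m.

1.6394


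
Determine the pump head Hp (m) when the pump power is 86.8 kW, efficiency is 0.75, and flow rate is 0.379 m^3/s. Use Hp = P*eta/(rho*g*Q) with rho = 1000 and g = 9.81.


Pump head formula: Hp = P * eta / (rho * g * Q).
Numerator: P * eta = 86.8 * 1000 * 0.75 = 65100.0 W.
Denominator: rho * g * Q = 1000 * 9.81 * 0.379 = 3717.99.
Hp = 65100.0 / 3717.99 = 17.51 m.

17.51


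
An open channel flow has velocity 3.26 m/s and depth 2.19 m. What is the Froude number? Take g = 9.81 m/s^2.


The Froude number is defined as Fr = V / sqrt(g*y).
g*y = 9.81 * 2.19 = 21.4839.
sqrt(g*y) = sqrt(21.4839) = 4.6351.
Fr = 3.26 / 4.6351 = 0.7033.

0.7033


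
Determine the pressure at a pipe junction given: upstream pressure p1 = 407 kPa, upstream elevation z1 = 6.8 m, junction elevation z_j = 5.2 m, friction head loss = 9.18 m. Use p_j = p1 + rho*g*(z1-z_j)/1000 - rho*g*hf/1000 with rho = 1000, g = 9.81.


Junction pressure: p_j = p1 + rho*g*(z1 - z_j)/1000 - rho*g*hf/1000.
Elevation term = 1000*9.81*(6.8 - 5.2)/1000 = 15.696 kPa.
Friction term = 1000*9.81*9.18/1000 = 90.056 kPa.
p_j = 407 + 15.696 - 90.056 = 332.64 kPa.

332.64


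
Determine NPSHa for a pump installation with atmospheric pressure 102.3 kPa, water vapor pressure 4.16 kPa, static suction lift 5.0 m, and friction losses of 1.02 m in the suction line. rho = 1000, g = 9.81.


NPSHa = p_atm/(rho*g) - z_s - hf_s - p_vap/(rho*g).
p_atm/(rho*g) = 102.3*1000 / (1000*9.81) = 10.428 m.
p_vap/(rho*g) = 4.16*1000 / (1000*9.81) = 0.424 m.
NPSHa = 10.428 - 5.0 - 1.02 - 0.424
      = 3.98 m.

3.98


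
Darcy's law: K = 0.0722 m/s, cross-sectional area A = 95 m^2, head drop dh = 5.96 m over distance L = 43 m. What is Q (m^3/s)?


Darcy's law: Q = K * A * i, where i = dh/L.
Hydraulic gradient i = 5.96 / 43 = 0.138605.
Q = 0.0722 * 95 * 0.138605
  = 0.9507 m^3/s.

0.9507


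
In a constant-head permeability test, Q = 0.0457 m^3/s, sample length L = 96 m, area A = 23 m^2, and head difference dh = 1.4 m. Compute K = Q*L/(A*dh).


From K = Q*L / (A*dh):
Numerator: Q*L = 0.0457 * 96 = 4.3872.
Denominator: A*dh = 23 * 1.4 = 32.2.
K = 4.3872 / 32.2 = 0.136248 m/s.

0.136248


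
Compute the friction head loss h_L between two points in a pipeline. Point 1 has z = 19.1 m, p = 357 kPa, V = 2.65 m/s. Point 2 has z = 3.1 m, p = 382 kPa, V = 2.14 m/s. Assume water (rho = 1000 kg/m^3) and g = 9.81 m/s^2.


Total head at each section: H = z + p/(rho*g) + V^2/(2g).
H1 = 19.1 + 357*1000/(1000*9.81) + 2.65^2/(2*9.81)
   = 19.1 + 36.391 + 0.3579
   = 55.849 m.
H2 = 3.1 + 382*1000/(1000*9.81) + 2.14^2/(2*9.81)
   = 3.1 + 38.94 + 0.2334
   = 42.273 m.
h_L = H1 - H2 = 55.849 - 42.273 = 13.576 m.

13.576


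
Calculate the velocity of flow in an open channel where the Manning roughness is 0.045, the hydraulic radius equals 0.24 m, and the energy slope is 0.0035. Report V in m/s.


Manning's equation gives V = (1/n) * R^(2/3) * S^(1/2).
First, compute R^(2/3) = 0.24^(2/3) = 0.3862.
Next, S^(1/2) = 0.0035^(1/2) = 0.059161.
Then 1/n = 1/0.045 = 22.22.
V = 22.22 * 0.3862 * 0.059161 = 0.5077 m/s.

0.5077


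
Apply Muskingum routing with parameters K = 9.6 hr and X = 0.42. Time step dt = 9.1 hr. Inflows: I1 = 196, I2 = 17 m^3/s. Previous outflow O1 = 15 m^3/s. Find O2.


Muskingum coefficients:
denom = 2*K*(1-X) + dt = 2*9.6*(1-0.42) + 9.1 = 20.236.
C0 = (dt - 2*K*X)/denom = (9.1 - 2*9.6*0.42)/20.236 = 0.0512.
C1 = (dt + 2*K*X)/denom = (9.1 + 2*9.6*0.42)/20.236 = 0.8482.
C2 = (2*K*(1-X) - dt)/denom = 0.1006.
O2 = C0*I2 + C1*I1 + C2*O1
   = 0.0512*17 + 0.8482*196 + 0.1006*15
   = 168.63 m^3/s.

168.63


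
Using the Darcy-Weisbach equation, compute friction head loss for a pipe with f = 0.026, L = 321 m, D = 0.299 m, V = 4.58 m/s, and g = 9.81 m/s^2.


Darcy-Weisbach equation: h_f = f * (L/D) * V^2/(2g).
f * L/D = 0.026 * 321/0.299 = 27.913.
V^2/(2g) = 4.58^2 / (2*9.81) = 20.9764 / 19.62 = 1.0691 m.
h_f = 27.913 * 1.0691 = 29.843 m.

29.843


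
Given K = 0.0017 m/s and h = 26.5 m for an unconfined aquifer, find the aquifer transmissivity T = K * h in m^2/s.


Transmissivity is defined as T = K * h.
T = 0.0017 * 26.5
  = 0.045 m^2/s.

0.045


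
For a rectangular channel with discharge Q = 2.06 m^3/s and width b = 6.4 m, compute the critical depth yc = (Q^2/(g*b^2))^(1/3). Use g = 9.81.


Using yc = (Q^2 / (g * b^2))^(1/3):
Q^2 = 2.06^2 = 4.24.
g * b^2 = 9.81 * 6.4^2 = 9.81 * 40.96 = 401.82.
Q^2 / (g*b^2) = 4.24 / 401.82 = 0.0106.
yc = 0.0106^(1/3) = 0.2194 m.

0.2194


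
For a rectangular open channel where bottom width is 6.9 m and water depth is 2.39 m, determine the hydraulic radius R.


For a rectangular section:
Flow area A = b * y = 6.9 * 2.39 = 16.49 m^2.
Wetted perimeter P = b + 2y = 6.9 + 2*2.39 = 11.68 m.
Hydraulic radius R = A/P = 16.49 / 11.68 = 1.4119 m.

1.4119


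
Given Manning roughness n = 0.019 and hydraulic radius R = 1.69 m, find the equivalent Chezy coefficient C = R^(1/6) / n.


The Chezy coefficient relates to Manning's n through C = R^(1/6) / n.
R^(1/6) = 1.69^(1/6) = 1.091393.
C = 1.091393 / 0.019 = 57.44 m^(1/2)/s.

57.44


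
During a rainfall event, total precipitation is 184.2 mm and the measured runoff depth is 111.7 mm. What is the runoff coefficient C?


The runoff coefficient C = runoff depth / rainfall depth.
C = 111.7 / 184.2
  = 0.6064.

0.6064


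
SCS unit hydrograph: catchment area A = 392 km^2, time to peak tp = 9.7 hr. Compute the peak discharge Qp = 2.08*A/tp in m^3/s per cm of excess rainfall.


SCS formula: Qp = 2.08 * A / tp.
Qp = 2.08 * 392 / 9.7
   = 815.36 / 9.7
   = 84.06 m^3/s per cm.

84.06


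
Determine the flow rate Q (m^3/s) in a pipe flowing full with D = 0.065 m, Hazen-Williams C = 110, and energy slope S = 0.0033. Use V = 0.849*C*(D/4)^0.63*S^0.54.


For a full circular pipe, R = D/4 = 0.065/4 = 0.0163 m.
V = 0.849 * 110 * 0.0163^0.63 * 0.0033^0.54
  = 0.849 * 110 * 0.074617 * 0.045709
  = 0.3185 m/s.
Pipe area A = pi*D^2/4 = pi*0.065^2/4 = 0.0033 m^2.
Q = A * V = 0.0033 * 0.3185 = 0.0011 m^3/s.

0.0011


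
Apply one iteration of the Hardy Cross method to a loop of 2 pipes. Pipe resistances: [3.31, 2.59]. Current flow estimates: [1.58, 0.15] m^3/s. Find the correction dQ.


Numerator terms (r*Q*|Q|): 3.31*1.58*|1.58| = 8.2631; 2.59*0.15*|0.15| = 0.0583.
Sum of numerator = 8.3214.
Denominator terms (r*|Q|): 3.31*|1.58| = 5.2298; 2.59*|0.15| = 0.3885.
2 * sum of denominator = 2 * 5.6183 = 11.2366.
dQ = -8.3214 / 11.2366 = -0.7406 m^3/s.

-0.7406


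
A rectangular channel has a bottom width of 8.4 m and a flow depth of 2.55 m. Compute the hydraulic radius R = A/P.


For a rectangular section:
Flow area A = b * y = 8.4 * 2.55 = 21.42 m^2.
Wetted perimeter P = b + 2y = 8.4 + 2*2.55 = 13.5 m.
Hydraulic radius R = A/P = 21.42 / 13.5 = 1.5867 m.

1.5867


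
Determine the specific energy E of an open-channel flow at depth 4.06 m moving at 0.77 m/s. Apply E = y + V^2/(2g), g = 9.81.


Specific energy E = y + V^2/(2g).
Velocity head = V^2/(2g) = 0.77^2 / (2*9.81) = 0.5929 / 19.62 = 0.0302 m.
E = 4.06 + 0.0302 = 4.0902 m.

4.0902


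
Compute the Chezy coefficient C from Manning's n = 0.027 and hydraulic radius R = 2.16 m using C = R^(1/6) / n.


The Chezy coefficient relates to Manning's n through C = R^(1/6) / n.
R^(1/6) = 2.16^(1/6) = 1.136952.
C = 1.136952 / 0.027 = 42.11 m^(1/2)/s.

42.11


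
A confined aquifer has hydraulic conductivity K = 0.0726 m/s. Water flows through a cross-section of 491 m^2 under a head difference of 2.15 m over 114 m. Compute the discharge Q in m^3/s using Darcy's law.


Darcy's law: Q = K * A * i, where i = dh/L.
Hydraulic gradient i = 2.15 / 114 = 0.01886.
Q = 0.0726 * 491 * 0.01886
  = 0.6723 m^3/s.

0.6723


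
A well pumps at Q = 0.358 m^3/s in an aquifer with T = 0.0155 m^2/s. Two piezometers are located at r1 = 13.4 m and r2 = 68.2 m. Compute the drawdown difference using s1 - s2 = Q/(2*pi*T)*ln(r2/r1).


Thiem equation: s1 - s2 = Q/(2*pi*T) * ln(r2/r1).
ln(r2/r1) = ln(68.2/13.4) = 1.6272.
Q/(2*pi*T) = 0.358 / (2*pi*0.0155) = 0.358 / 0.0974 = 3.676.
s1 - s2 = 3.676 * 1.6272 = 5.9815 m.

5.9815


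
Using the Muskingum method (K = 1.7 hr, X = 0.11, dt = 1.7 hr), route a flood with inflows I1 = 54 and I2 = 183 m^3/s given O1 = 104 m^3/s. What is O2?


Muskingum coefficients:
denom = 2*K*(1-X) + dt = 2*1.7*(1-0.11) + 1.7 = 4.726.
C0 = (dt - 2*K*X)/denom = (1.7 - 2*1.7*0.11)/4.726 = 0.2806.
C1 = (dt + 2*K*X)/denom = (1.7 + 2*1.7*0.11)/4.726 = 0.4388.
C2 = (2*K*(1-X) - dt)/denom = 0.2806.
O2 = C0*I2 + C1*I1 + C2*O1
   = 0.2806*183 + 0.4388*54 + 0.2806*104
   = 104.22 m^3/s.

104.22


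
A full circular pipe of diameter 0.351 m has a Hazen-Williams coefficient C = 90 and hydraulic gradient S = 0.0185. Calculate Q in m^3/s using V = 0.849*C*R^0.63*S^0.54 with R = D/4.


For a full circular pipe, R = D/4 = 0.351/4 = 0.0877 m.
V = 0.849 * 90 * 0.0877^0.63 * 0.0185^0.54
  = 0.849 * 90 * 0.215897 * 0.115951
  = 1.9128 m/s.
Pipe area A = pi*D^2/4 = pi*0.351^2/4 = 0.0968 m^2.
Q = A * V = 0.0968 * 1.9128 = 0.1851 m^3/s.

0.1851


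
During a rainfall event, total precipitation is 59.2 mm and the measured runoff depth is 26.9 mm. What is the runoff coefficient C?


The runoff coefficient C = runoff depth / rainfall depth.
C = 26.9 / 59.2
  = 0.4544.

0.4544


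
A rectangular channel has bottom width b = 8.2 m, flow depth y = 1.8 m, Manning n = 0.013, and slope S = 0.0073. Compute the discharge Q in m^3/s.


For a rectangular channel, the cross-sectional area A = b * y = 8.2 * 1.8 = 14.76 m^2.
The wetted perimeter P = b + 2y = 8.2 + 2*1.8 = 11.8 m.
Hydraulic radius R = A/P = 14.76/11.8 = 1.2508 m.
Velocity V = (1/n)*R^(2/3)*S^(1/2) = (1/0.013)*1.2508^(2/3)*0.0073^(1/2) = 7.6299 m/s.
Discharge Q = A * V = 14.76 * 7.6299 = 112.618 m^3/s.

112.618


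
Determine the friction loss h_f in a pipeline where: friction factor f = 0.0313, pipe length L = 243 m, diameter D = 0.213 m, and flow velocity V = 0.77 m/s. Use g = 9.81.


Darcy-Weisbach equation: h_f = f * (L/D) * V^2/(2g).
f * L/D = 0.0313 * 243/0.213 = 35.7085.
V^2/(2g) = 0.77^2 / (2*9.81) = 0.5929 / 19.62 = 0.0302 m.
h_f = 35.7085 * 0.0302 = 1.079 m.

1.079


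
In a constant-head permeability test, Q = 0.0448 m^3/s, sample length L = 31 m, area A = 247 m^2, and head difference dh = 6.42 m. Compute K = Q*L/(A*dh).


From K = Q*L / (A*dh):
Numerator: Q*L = 0.0448 * 31 = 1.3888.
Denominator: A*dh = 247 * 6.42 = 1585.74.
K = 1.3888 / 1585.74 = 0.000876 m/s.

0.000876


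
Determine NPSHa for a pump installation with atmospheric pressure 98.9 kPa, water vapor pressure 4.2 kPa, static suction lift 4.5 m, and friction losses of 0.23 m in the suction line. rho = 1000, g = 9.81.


NPSHa = p_atm/(rho*g) - z_s - hf_s - p_vap/(rho*g).
p_atm/(rho*g) = 98.9*1000 / (1000*9.81) = 10.082 m.
p_vap/(rho*g) = 4.2*1000 / (1000*9.81) = 0.428 m.
NPSHa = 10.082 - 4.5 - 0.23 - 0.428
      = 4.92 m.

4.92


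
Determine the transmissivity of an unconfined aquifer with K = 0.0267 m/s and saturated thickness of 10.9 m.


Transmissivity is defined as T = K * h.
T = 0.0267 * 10.9
  = 0.291 m^2/s.

0.291


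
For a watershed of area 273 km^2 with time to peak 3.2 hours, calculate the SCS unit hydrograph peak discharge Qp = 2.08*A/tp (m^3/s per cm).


SCS formula: Qp = 2.08 * A / tp.
Qp = 2.08 * 273 / 3.2
   = 567.84 / 3.2
   = 177.45 m^3/s per cm.

177.45


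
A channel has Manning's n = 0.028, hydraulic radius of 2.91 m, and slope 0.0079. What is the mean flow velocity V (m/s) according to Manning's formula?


Manning's equation gives V = (1/n) * R^(2/3) * S^(1/2).
First, compute R^(2/3) = 2.91^(2/3) = 2.0383.
Next, S^(1/2) = 0.0079^(1/2) = 0.088882.
Then 1/n = 1/0.028 = 35.71.
V = 35.71 * 2.0383 * 0.088882 = 6.4702 m/s.

6.4702


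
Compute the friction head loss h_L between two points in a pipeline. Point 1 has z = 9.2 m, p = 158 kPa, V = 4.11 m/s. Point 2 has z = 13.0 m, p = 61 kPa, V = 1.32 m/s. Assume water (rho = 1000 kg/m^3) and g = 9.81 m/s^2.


Total head at each section: H = z + p/(rho*g) + V^2/(2g).
H1 = 9.2 + 158*1000/(1000*9.81) + 4.11^2/(2*9.81)
   = 9.2 + 16.106 + 0.861
   = 26.167 m.
H2 = 13.0 + 61*1000/(1000*9.81) + 1.32^2/(2*9.81)
   = 13.0 + 6.218 + 0.0888
   = 19.307 m.
h_L = H1 - H2 = 26.167 - 19.307 = 6.86 m.

6.86


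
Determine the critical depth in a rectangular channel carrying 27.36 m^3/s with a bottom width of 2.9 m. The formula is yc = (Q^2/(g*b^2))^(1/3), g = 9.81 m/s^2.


Using yc = (Q^2 / (g * b^2))^(1/3):
Q^2 = 27.36^2 = 748.57.
g * b^2 = 9.81 * 2.9^2 = 9.81 * 8.41 = 82.5.
Q^2 / (g*b^2) = 748.57 / 82.5 = 9.0736.
yc = 9.0736^(1/3) = 2.0857 m.

2.0857


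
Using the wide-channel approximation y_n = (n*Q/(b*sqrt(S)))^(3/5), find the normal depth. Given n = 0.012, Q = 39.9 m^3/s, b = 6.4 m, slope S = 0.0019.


We use the wide-channel approximation y_n = (n*Q/(b*sqrt(S)))^(3/5).
sqrt(S) = sqrt(0.0019) = 0.043589.
Numerator: n*Q = 0.012 * 39.9 = 0.4788.
Denominator: b*sqrt(S) = 6.4 * 0.043589 = 0.27897.
arg = 1.7163.
y_n = 1.7163^(3/5) = 1.3828 m.

1.3828


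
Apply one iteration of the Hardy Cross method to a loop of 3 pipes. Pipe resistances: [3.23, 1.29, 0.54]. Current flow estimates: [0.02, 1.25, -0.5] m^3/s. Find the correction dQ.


Numerator terms (r*Q*|Q|): 3.23*0.02*|0.02| = 0.0013; 1.29*1.25*|1.25| = 2.0156; 0.54*-0.5*|-0.5| = -0.135.
Sum of numerator = 1.8819.
Denominator terms (r*|Q|): 3.23*|0.02| = 0.0646; 1.29*|1.25| = 1.6125; 0.54*|-0.5| = 0.27.
2 * sum of denominator = 2 * 1.9471 = 3.8942.
dQ = -1.8819 / 3.8942 = -0.4833 m^3/s.

-0.4833


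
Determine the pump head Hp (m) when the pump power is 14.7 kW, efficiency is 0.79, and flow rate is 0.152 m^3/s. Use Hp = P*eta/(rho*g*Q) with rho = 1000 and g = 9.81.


Pump head formula: Hp = P * eta / (rho * g * Q).
Numerator: P * eta = 14.7 * 1000 * 0.79 = 11613.0 W.
Denominator: rho * g * Q = 1000 * 9.81 * 0.152 = 1491.12.
Hp = 11613.0 / 1491.12 = 7.79 m.

7.79


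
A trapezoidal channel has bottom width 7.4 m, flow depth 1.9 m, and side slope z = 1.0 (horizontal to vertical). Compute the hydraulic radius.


For a trapezoidal section with side slope z:
A = (b + z*y)*y = (7.4 + 1.0*1.9)*1.9 = 17.67 m^2.
P = b + 2*y*sqrt(1 + z^2) = 7.4 + 2*1.9*sqrt(1 + 1.0^2) = 12.774 m.
R = A/P = 17.67 / 12.774 = 1.3833 m.

1.3833


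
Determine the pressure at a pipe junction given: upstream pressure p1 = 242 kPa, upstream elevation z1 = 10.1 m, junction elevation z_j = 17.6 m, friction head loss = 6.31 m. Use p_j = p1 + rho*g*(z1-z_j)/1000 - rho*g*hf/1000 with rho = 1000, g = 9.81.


Junction pressure: p_j = p1 + rho*g*(z1 - z_j)/1000 - rho*g*hf/1000.
Elevation term = 1000*9.81*(10.1 - 17.6)/1000 = -73.575 kPa.
Friction term = 1000*9.81*6.31/1000 = 61.901 kPa.
p_j = 242 + -73.575 - 61.901 = 106.52 kPa.

106.52


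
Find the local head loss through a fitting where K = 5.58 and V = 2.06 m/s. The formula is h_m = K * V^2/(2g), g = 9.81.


Minor loss formula: h_m = K * V^2/(2g).
V^2 = 2.06^2 = 4.2436.
V^2/(2g) = 4.2436 / 19.62 = 0.2163 m.
h_m = 5.58 * 0.2163 = 1.2069 m.

1.2069


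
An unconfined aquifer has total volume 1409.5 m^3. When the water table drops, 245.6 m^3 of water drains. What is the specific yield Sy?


Specific yield Sy = Volume drained / Total volume.
Sy = 245.6 / 1409.5
   = 0.1742.

0.1742


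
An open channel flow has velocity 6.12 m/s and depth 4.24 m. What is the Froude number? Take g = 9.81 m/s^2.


The Froude number is defined as Fr = V / sqrt(g*y).
g*y = 9.81 * 4.24 = 41.5944.
sqrt(g*y) = sqrt(41.5944) = 6.4494.
Fr = 6.12 / 6.4494 = 0.9489.

0.9489


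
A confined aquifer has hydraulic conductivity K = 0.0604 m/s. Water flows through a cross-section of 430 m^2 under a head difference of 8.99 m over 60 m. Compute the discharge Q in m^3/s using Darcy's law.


Darcy's law: Q = K * A * i, where i = dh/L.
Hydraulic gradient i = 8.99 / 60 = 0.149833.
Q = 0.0604 * 430 * 0.149833
  = 3.8915 m^3/s.

3.8915


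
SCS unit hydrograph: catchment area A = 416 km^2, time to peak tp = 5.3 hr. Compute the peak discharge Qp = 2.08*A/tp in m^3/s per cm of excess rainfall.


SCS formula: Qp = 2.08 * A / tp.
Qp = 2.08 * 416 / 5.3
   = 865.28 / 5.3
   = 163.26 m^3/s per cm.

163.26


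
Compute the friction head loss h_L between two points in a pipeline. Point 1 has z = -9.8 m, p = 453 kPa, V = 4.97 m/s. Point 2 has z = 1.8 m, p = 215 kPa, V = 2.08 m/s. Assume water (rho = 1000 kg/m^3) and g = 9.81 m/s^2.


Total head at each section: H = z + p/(rho*g) + V^2/(2g).
H1 = -9.8 + 453*1000/(1000*9.81) + 4.97^2/(2*9.81)
   = -9.8 + 46.177 + 1.259
   = 37.636 m.
H2 = 1.8 + 215*1000/(1000*9.81) + 2.08^2/(2*9.81)
   = 1.8 + 21.916 + 0.2205
   = 23.937 m.
h_L = H1 - H2 = 37.636 - 23.937 = 13.699 m.

13.699


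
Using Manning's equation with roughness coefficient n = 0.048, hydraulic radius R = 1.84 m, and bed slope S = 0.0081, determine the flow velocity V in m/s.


Manning's equation gives V = (1/n) * R^(2/3) * S^(1/2).
First, compute R^(2/3) = 1.84^(2/3) = 1.5016.
Next, S^(1/2) = 0.0081^(1/2) = 0.09.
Then 1/n = 1/0.048 = 20.83.
V = 20.83 * 1.5016 * 0.09 = 2.8154 m/s.

2.8154


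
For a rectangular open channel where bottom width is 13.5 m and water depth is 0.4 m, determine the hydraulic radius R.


For a rectangular section:
Flow area A = b * y = 13.5 * 0.4 = 5.4 m^2.
Wetted perimeter P = b + 2y = 13.5 + 2*0.4 = 14.3 m.
Hydraulic radius R = A/P = 5.4 / 14.3 = 0.3776 m.

0.3776


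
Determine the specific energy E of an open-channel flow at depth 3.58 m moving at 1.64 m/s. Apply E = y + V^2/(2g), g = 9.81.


Specific energy E = y + V^2/(2g).
Velocity head = V^2/(2g) = 1.64^2 / (2*9.81) = 2.6896 / 19.62 = 0.1371 m.
E = 3.58 + 0.1371 = 3.7171 m.

3.7171


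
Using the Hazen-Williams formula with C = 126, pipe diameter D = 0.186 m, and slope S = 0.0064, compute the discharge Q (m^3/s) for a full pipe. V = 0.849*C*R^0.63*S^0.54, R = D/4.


For a full circular pipe, R = D/4 = 0.186/4 = 0.0465 m.
V = 0.849 * 126 * 0.0465^0.63 * 0.0064^0.54
  = 0.849 * 126 * 0.144709 * 0.065364
  = 1.0118 m/s.
Pipe area A = pi*D^2/4 = pi*0.186^2/4 = 0.0272 m^2.
Q = A * V = 0.0272 * 1.0118 = 0.0275 m^3/s.

0.0275


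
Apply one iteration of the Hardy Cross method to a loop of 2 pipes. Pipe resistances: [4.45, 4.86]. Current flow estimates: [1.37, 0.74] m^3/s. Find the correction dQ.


Numerator terms (r*Q*|Q|): 4.45*1.37*|1.37| = 8.3522; 4.86*0.74*|0.74| = 2.6613.
Sum of numerator = 11.0135.
Denominator terms (r*|Q|): 4.45*|1.37| = 6.0965; 4.86*|0.74| = 3.5964.
2 * sum of denominator = 2 * 9.6929 = 19.3858.
dQ = -11.0135 / 19.3858 = -0.5681 m^3/s.

-0.5681


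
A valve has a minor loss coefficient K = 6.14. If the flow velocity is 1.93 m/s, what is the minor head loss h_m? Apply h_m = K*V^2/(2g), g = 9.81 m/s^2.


Minor loss formula: h_m = K * V^2/(2g).
V^2 = 1.93^2 = 3.7249.
V^2/(2g) = 3.7249 / 19.62 = 0.1899 m.
h_m = 6.14 * 0.1899 = 1.1657 m.

1.1657


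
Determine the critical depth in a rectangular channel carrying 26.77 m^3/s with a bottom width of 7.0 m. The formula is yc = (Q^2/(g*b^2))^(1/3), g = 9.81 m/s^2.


Using yc = (Q^2 / (g * b^2))^(1/3):
Q^2 = 26.77^2 = 716.63.
g * b^2 = 9.81 * 7.0^2 = 9.81 * 49.0 = 480.69.
Q^2 / (g*b^2) = 716.63 / 480.69 = 1.4908.
yc = 1.4908^(1/3) = 1.1424 m.

1.1424


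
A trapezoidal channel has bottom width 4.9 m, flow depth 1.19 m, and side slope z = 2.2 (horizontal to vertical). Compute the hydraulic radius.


For a trapezoidal section with side slope z:
A = (b + z*y)*y = (4.9 + 2.2*1.19)*1.19 = 8.946 m^2.
P = b + 2*y*sqrt(1 + z^2) = 4.9 + 2*1.19*sqrt(1 + 2.2^2) = 10.652 m.
R = A/P = 8.946 / 10.652 = 0.8399 m.

0.8399


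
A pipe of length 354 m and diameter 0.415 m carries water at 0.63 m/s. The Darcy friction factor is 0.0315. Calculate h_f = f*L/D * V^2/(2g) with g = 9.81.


Darcy-Weisbach equation: h_f = f * (L/D) * V^2/(2g).
f * L/D = 0.0315 * 354/0.415 = 26.8699.
V^2/(2g) = 0.63^2 / (2*9.81) = 0.3969 / 19.62 = 0.0202 m.
h_f = 26.8699 * 0.0202 = 0.544 m.

0.544


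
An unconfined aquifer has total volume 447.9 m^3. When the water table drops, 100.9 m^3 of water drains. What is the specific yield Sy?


Specific yield Sy = Volume drained / Total volume.
Sy = 100.9 / 447.9
   = 0.2253.

0.2253


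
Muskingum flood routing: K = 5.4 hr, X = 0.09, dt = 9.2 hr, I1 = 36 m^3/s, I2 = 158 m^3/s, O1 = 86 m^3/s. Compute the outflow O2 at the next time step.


Muskingum coefficients:
denom = 2*K*(1-X) + dt = 2*5.4*(1-0.09) + 9.2 = 19.028.
C0 = (dt - 2*K*X)/denom = (9.2 - 2*5.4*0.09)/19.028 = 0.4324.
C1 = (dt + 2*K*X)/denom = (9.2 + 2*5.4*0.09)/19.028 = 0.5346.
C2 = (2*K*(1-X) - dt)/denom = 0.033.
O2 = C0*I2 + C1*I1 + C2*O1
   = 0.4324*158 + 0.5346*36 + 0.033*86
   = 90.4 m^3/s.

90.4


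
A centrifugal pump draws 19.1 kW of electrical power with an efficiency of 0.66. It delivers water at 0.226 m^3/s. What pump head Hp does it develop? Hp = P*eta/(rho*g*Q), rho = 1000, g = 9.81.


Pump head formula: Hp = P * eta / (rho * g * Q).
Numerator: P * eta = 19.1 * 1000 * 0.66 = 12606.0 W.
Denominator: rho * g * Q = 1000 * 9.81 * 0.226 = 2217.06.
Hp = 12606.0 / 2217.06 = 5.69 m.

5.69


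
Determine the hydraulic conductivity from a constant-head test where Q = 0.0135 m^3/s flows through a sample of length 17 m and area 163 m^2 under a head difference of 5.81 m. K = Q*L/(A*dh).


From K = Q*L / (A*dh):
Numerator: Q*L = 0.0135 * 17 = 0.2295.
Denominator: A*dh = 163 * 5.81 = 947.03.
K = 0.2295 / 947.03 = 0.000242 m/s.

0.000242


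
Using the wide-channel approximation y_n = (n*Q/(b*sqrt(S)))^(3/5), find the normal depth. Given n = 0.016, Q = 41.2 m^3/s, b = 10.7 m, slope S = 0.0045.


We use the wide-channel approximation y_n = (n*Q/(b*sqrt(S)))^(3/5).
sqrt(S) = sqrt(0.0045) = 0.067082.
Numerator: n*Q = 0.016 * 41.2 = 0.6592.
Denominator: b*sqrt(S) = 10.7 * 0.067082 = 0.717777.
arg = 0.9184.
y_n = 0.9184^(3/5) = 0.9502 m.

0.9502


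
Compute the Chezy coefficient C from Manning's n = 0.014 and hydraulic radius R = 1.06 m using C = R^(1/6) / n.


The Chezy coefficient relates to Manning's n through C = R^(1/6) / n.
R^(1/6) = 1.06^(1/6) = 1.009759.
C = 1.009759 / 0.014 = 72.13 m^(1/2)/s.

72.13


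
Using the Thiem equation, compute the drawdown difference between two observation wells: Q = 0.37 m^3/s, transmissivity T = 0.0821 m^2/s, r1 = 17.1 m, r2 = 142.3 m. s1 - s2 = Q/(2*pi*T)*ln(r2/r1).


Thiem equation: s1 - s2 = Q/(2*pi*T) * ln(r2/r1).
ln(r2/r1) = ln(142.3/17.1) = 2.1189.
Q/(2*pi*T) = 0.37 / (2*pi*0.0821) = 0.37 / 0.5158 = 0.7173.
s1 - s2 = 0.7173 * 2.1189 = 1.5198 m.

1.5198


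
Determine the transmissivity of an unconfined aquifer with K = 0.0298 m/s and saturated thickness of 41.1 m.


Transmissivity is defined as T = K * h.
T = 0.0298 * 41.1
  = 1.2248 m^2/s.

1.2248


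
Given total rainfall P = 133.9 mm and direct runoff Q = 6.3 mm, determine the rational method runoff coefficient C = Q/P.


The runoff coefficient C = runoff depth / rainfall depth.
C = 6.3 / 133.9
  = 0.0471.

0.0471


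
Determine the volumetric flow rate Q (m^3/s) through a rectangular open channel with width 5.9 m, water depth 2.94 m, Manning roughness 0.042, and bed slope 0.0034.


For a rectangular channel, the cross-sectional area A = b * y = 5.9 * 2.94 = 17.35 m^2.
The wetted perimeter P = b + 2y = 5.9 + 2*2.94 = 11.78 m.
Hydraulic radius R = A/P = 17.35/11.78 = 1.4725 m.
Velocity V = (1/n)*R^(2/3)*S^(1/2) = (1/0.042)*1.4725^(2/3)*0.0034^(1/2) = 1.7969 m/s.
Discharge Q = A * V = 17.35 * 1.7969 = 31.169 m^3/s.

31.169


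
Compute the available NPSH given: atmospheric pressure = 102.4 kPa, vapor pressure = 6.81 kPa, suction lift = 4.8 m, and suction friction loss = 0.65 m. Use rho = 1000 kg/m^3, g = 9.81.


NPSHa = p_atm/(rho*g) - z_s - hf_s - p_vap/(rho*g).
p_atm/(rho*g) = 102.4*1000 / (1000*9.81) = 10.438 m.
p_vap/(rho*g) = 6.81*1000 / (1000*9.81) = 0.694 m.
NPSHa = 10.438 - 4.8 - 0.65 - 0.694
      = 4.29 m.

4.29


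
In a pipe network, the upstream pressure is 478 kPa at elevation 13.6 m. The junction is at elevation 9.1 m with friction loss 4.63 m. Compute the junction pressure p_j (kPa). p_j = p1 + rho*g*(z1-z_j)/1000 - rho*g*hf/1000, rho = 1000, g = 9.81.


Junction pressure: p_j = p1 + rho*g*(z1 - z_j)/1000 - rho*g*hf/1000.
Elevation term = 1000*9.81*(13.6 - 9.1)/1000 = 44.145 kPa.
Friction term = 1000*9.81*4.63/1000 = 45.42 kPa.
p_j = 478 + 44.145 - 45.42 = 476.72 kPa.

476.72


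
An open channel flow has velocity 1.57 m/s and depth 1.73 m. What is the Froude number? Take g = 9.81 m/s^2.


The Froude number is defined as Fr = V / sqrt(g*y).
g*y = 9.81 * 1.73 = 16.9713.
sqrt(g*y) = sqrt(16.9713) = 4.1196.
Fr = 1.57 / 4.1196 = 0.3811.

0.3811


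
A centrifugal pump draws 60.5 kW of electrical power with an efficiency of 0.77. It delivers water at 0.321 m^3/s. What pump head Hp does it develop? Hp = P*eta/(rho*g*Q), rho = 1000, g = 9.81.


Pump head formula: Hp = P * eta / (rho * g * Q).
Numerator: P * eta = 60.5 * 1000 * 0.77 = 46585.0 W.
Denominator: rho * g * Q = 1000 * 9.81 * 0.321 = 3149.01.
Hp = 46585.0 / 3149.01 = 14.79 m.

14.79


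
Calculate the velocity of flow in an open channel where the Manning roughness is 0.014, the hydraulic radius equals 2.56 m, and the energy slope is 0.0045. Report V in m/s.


Manning's equation gives V = (1/n) * R^(2/3) * S^(1/2).
First, compute R^(2/3) = 2.56^(2/3) = 1.8714.
Next, S^(1/2) = 0.0045^(1/2) = 0.067082.
Then 1/n = 1/0.014 = 71.43.
V = 71.43 * 1.8714 * 0.067082 = 8.9668 m/s.

8.9668


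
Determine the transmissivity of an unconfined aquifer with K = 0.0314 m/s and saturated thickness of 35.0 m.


Transmissivity is defined as T = K * h.
T = 0.0314 * 35.0
  = 1.099 m^2/s.

1.099


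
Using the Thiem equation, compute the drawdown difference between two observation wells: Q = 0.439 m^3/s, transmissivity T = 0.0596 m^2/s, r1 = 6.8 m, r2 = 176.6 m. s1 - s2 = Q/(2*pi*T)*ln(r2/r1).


Thiem equation: s1 - s2 = Q/(2*pi*T) * ln(r2/r1).
ln(r2/r1) = ln(176.6/6.8) = 3.257.
Q/(2*pi*T) = 0.439 / (2*pi*0.0596) = 0.439 / 0.3745 = 1.1723.
s1 - s2 = 1.1723 * 3.257 = 3.8181 m.

3.8181


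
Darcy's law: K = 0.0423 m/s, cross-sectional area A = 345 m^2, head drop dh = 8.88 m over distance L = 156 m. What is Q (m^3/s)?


Darcy's law: Q = K * A * i, where i = dh/L.
Hydraulic gradient i = 8.88 / 156 = 0.056923.
Q = 0.0423 * 345 * 0.056923
  = 0.8307 m^3/s.

0.8307


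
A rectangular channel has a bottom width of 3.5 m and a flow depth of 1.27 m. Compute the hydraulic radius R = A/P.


For a rectangular section:
Flow area A = b * y = 3.5 * 1.27 = 4.45 m^2.
Wetted perimeter P = b + 2y = 3.5 + 2*1.27 = 6.04 m.
Hydraulic radius R = A/P = 4.45 / 6.04 = 0.7359 m.

0.7359


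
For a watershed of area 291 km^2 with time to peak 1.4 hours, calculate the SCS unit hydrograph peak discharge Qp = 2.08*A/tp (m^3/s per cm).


SCS formula: Qp = 2.08 * A / tp.
Qp = 2.08 * 291 / 1.4
   = 605.28 / 1.4
   = 432.34 m^3/s per cm.

432.34


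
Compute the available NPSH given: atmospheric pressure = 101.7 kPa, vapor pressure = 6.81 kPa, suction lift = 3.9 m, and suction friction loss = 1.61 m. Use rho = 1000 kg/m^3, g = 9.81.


NPSHa = p_atm/(rho*g) - z_s - hf_s - p_vap/(rho*g).
p_atm/(rho*g) = 101.7*1000 / (1000*9.81) = 10.367 m.
p_vap/(rho*g) = 6.81*1000 / (1000*9.81) = 0.694 m.
NPSHa = 10.367 - 3.9 - 1.61 - 0.694
      = 4.16 m.

4.16


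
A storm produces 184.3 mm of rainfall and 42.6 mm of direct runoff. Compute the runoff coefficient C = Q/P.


The runoff coefficient C = runoff depth / rainfall depth.
C = 42.6 / 184.3
  = 0.2311.

0.2311


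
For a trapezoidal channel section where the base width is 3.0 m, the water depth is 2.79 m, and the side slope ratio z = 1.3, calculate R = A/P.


For a trapezoidal section with side slope z:
A = (b + z*y)*y = (3.0 + 1.3*2.79)*2.79 = 18.489 m^2.
P = b + 2*y*sqrt(1 + z^2) = 3.0 + 2*2.79*sqrt(1 + 1.3^2) = 12.152 m.
R = A/P = 18.489 / 12.152 = 1.5215 m.

1.5215


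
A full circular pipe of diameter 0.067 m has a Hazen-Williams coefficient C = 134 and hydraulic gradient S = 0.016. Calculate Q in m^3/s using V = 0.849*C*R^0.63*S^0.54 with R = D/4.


For a full circular pipe, R = D/4 = 0.067/4 = 0.0168 m.
V = 0.849 * 134 * 0.0168^0.63 * 0.016^0.54
  = 0.849 * 134 * 0.076055 * 0.107207
  = 0.9276 m/s.
Pipe area A = pi*D^2/4 = pi*0.067^2/4 = 0.0035 m^2.
Q = A * V = 0.0035 * 0.9276 = 0.0033 m^3/s.

0.0033


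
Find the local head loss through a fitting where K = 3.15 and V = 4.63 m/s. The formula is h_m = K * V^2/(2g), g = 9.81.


Minor loss formula: h_m = K * V^2/(2g).
V^2 = 4.63^2 = 21.4369.
V^2/(2g) = 21.4369 / 19.62 = 1.0926 m.
h_m = 3.15 * 1.0926 = 3.4417 m.

3.4417


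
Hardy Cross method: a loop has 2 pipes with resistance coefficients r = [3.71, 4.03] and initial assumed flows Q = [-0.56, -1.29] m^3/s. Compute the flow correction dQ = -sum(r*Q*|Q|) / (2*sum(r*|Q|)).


Numerator terms (r*Q*|Q|): 3.71*-0.56*|-0.56| = -1.1635; 4.03*-1.29*|-1.29| = -6.7063.
Sum of numerator = -7.8698.
Denominator terms (r*|Q|): 3.71*|-0.56| = 2.0776; 4.03*|-1.29| = 5.1987.
2 * sum of denominator = 2 * 7.2763 = 14.5526.
dQ = --7.8698 / 14.5526 = 0.5408 m^3/s.

0.5408


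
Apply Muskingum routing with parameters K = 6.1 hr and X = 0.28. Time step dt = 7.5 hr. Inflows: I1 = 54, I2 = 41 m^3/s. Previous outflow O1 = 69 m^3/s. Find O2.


Muskingum coefficients:
denom = 2*K*(1-X) + dt = 2*6.1*(1-0.28) + 7.5 = 16.284.
C0 = (dt - 2*K*X)/denom = (7.5 - 2*6.1*0.28)/16.284 = 0.2508.
C1 = (dt + 2*K*X)/denom = (7.5 + 2*6.1*0.28)/16.284 = 0.6704.
C2 = (2*K*(1-X) - dt)/denom = 0.0789.
O2 = C0*I2 + C1*I1 + C2*O1
   = 0.2508*41 + 0.6704*54 + 0.0789*69
   = 51.92 m^3/s.

51.92


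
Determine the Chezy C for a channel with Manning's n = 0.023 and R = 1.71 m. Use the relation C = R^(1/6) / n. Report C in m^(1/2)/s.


The Chezy coefficient relates to Manning's n through C = R^(1/6) / n.
R^(1/6) = 1.71^(1/6) = 1.093535.
C = 1.093535 / 0.023 = 47.54 m^(1/2)/s.

47.54


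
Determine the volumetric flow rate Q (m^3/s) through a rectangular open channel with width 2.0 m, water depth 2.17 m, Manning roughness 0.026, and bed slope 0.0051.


For a rectangular channel, the cross-sectional area A = b * y = 2.0 * 2.17 = 4.34 m^2.
The wetted perimeter P = b + 2y = 2.0 + 2*2.17 = 6.34 m.
Hydraulic radius R = A/P = 4.34/6.34 = 0.6845 m.
Velocity V = (1/n)*R^(2/3)*S^(1/2) = (1/0.026)*0.6845^(2/3)*0.0051^(1/2) = 2.1334 m/s.
Discharge Q = A * V = 4.34 * 2.1334 = 9.259 m^3/s.

9.259


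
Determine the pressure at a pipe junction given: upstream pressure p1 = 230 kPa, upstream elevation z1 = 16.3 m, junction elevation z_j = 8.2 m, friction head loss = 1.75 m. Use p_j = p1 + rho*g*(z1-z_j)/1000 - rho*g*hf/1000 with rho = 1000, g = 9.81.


Junction pressure: p_j = p1 + rho*g*(z1 - z_j)/1000 - rho*g*hf/1000.
Elevation term = 1000*9.81*(16.3 - 8.2)/1000 = 79.461 kPa.
Friction term = 1000*9.81*1.75/1000 = 17.168 kPa.
p_j = 230 + 79.461 - 17.168 = 292.29 kPa.

292.29


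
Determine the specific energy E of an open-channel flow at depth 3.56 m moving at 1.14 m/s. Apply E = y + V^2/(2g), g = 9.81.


Specific energy E = y + V^2/(2g).
Velocity head = V^2/(2g) = 1.14^2 / (2*9.81) = 1.2996 / 19.62 = 0.0662 m.
E = 3.56 + 0.0662 = 3.6262 m.

3.6262


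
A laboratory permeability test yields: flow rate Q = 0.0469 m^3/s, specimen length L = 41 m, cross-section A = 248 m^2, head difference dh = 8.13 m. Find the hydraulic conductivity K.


From K = Q*L / (A*dh):
Numerator: Q*L = 0.0469 * 41 = 1.9229.
Denominator: A*dh = 248 * 8.13 = 2016.24.
K = 1.9229 / 2016.24 = 0.000954 m/s.

0.000954


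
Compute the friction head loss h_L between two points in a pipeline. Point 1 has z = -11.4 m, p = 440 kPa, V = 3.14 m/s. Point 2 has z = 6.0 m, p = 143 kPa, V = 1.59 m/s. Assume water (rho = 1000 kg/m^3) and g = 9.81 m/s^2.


Total head at each section: H = z + p/(rho*g) + V^2/(2g).
H1 = -11.4 + 440*1000/(1000*9.81) + 3.14^2/(2*9.81)
   = -11.4 + 44.852 + 0.5025
   = 33.955 m.
H2 = 6.0 + 143*1000/(1000*9.81) + 1.59^2/(2*9.81)
   = 6.0 + 14.577 + 0.1289
   = 20.706 m.
h_L = H1 - H2 = 33.955 - 20.706 = 13.249 m.

13.249


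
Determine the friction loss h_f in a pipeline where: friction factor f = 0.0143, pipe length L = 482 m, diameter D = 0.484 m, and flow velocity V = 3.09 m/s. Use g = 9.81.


Darcy-Weisbach equation: h_f = f * (L/D) * V^2/(2g).
f * L/D = 0.0143 * 482/0.484 = 14.2409.
V^2/(2g) = 3.09^2 / (2*9.81) = 9.5481 / 19.62 = 0.4867 m.
h_f = 14.2409 * 0.4867 = 6.93 m.

6.93


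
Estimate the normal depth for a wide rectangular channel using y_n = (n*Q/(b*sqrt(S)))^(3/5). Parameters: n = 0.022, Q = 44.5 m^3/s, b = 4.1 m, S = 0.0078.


We use the wide-channel approximation y_n = (n*Q/(b*sqrt(S)))^(3/5).
sqrt(S) = sqrt(0.0078) = 0.088318.
Numerator: n*Q = 0.022 * 44.5 = 0.979.
Denominator: b*sqrt(S) = 4.1 * 0.088318 = 0.362104.
arg = 2.7037.
y_n = 2.7037^(3/5) = 1.8162 m.

1.8162


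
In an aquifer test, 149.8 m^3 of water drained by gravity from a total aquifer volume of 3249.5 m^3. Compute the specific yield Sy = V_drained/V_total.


Specific yield Sy = Volume drained / Total volume.
Sy = 149.8 / 3249.5
   = 0.0461.

0.0461


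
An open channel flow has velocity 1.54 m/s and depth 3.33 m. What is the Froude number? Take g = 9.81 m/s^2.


The Froude number is defined as Fr = V / sqrt(g*y).
g*y = 9.81 * 3.33 = 32.6673.
sqrt(g*y) = sqrt(32.6673) = 5.7155.
Fr = 1.54 / 5.7155 = 0.2694.

0.2694


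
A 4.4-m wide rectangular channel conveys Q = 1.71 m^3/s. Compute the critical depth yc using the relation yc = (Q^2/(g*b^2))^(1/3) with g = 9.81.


Using yc = (Q^2 / (g * b^2))^(1/3):
Q^2 = 1.71^2 = 2.92.
g * b^2 = 9.81 * 4.4^2 = 9.81 * 19.36 = 189.92.
Q^2 / (g*b^2) = 2.92 / 189.92 = 0.0154.
yc = 0.0154^(1/3) = 0.2488 m.

0.2488


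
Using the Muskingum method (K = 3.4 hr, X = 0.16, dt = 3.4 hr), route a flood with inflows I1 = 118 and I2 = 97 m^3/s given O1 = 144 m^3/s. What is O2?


Muskingum coefficients:
denom = 2*K*(1-X) + dt = 2*3.4*(1-0.16) + 3.4 = 9.112.
C0 = (dt - 2*K*X)/denom = (3.4 - 2*3.4*0.16)/9.112 = 0.2537.
C1 = (dt + 2*K*X)/denom = (3.4 + 2*3.4*0.16)/9.112 = 0.4925.
C2 = (2*K*(1-X) - dt)/denom = 0.2537.
O2 = C0*I2 + C1*I1 + C2*O1
   = 0.2537*97 + 0.4925*118 + 0.2537*144
   = 119.27 m^3/s.

119.27


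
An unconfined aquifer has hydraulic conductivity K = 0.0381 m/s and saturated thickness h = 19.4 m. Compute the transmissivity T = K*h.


Transmissivity is defined as T = K * h.
T = 0.0381 * 19.4
  = 0.7391 m^2/s.

0.7391


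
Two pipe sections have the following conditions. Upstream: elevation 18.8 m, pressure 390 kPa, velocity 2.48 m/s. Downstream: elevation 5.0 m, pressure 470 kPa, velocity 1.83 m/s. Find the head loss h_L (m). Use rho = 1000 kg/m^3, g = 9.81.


Total head at each section: H = z + p/(rho*g) + V^2/(2g).
H1 = 18.8 + 390*1000/(1000*9.81) + 2.48^2/(2*9.81)
   = 18.8 + 39.755 + 0.3135
   = 58.869 m.
H2 = 5.0 + 470*1000/(1000*9.81) + 1.83^2/(2*9.81)
   = 5.0 + 47.91 + 0.1707
   = 53.081 m.
h_L = H1 - H2 = 58.869 - 53.081 = 5.788 m.

5.788


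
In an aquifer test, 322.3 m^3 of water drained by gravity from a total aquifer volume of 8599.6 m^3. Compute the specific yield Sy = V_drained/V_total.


Specific yield Sy = Volume drained / Total volume.
Sy = 322.3 / 8599.6
   = 0.0375.

0.0375


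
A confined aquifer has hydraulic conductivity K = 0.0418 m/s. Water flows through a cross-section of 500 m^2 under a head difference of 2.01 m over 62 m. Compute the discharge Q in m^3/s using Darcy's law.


Darcy's law: Q = K * A * i, where i = dh/L.
Hydraulic gradient i = 2.01 / 62 = 0.032419.
Q = 0.0418 * 500 * 0.032419
  = 0.6776 m^3/s.

0.6776


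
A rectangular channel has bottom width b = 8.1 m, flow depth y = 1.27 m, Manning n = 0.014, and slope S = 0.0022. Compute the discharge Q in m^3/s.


For a rectangular channel, the cross-sectional area A = b * y = 8.1 * 1.27 = 10.29 m^2.
The wetted perimeter P = b + 2y = 8.1 + 2*1.27 = 10.64 m.
Hydraulic radius R = A/P = 10.29/10.64 = 0.9668 m.
Velocity V = (1/n)*R^(2/3)*S^(1/2) = (1/0.014)*0.9668^(2/3)*0.0022^(1/2) = 3.2758 m/s.
Discharge Q = A * V = 10.29 * 3.2758 = 33.698 m^3/s.

33.698


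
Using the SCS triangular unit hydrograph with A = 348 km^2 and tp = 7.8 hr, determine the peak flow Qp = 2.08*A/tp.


SCS formula: Qp = 2.08 * A / tp.
Qp = 2.08 * 348 / 7.8
   = 723.84 / 7.8
   = 92.8 m^3/s per cm.

92.8


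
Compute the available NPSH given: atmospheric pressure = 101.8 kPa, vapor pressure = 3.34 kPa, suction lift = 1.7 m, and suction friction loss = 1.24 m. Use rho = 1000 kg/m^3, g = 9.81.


NPSHa = p_atm/(rho*g) - z_s - hf_s - p_vap/(rho*g).
p_atm/(rho*g) = 101.8*1000 / (1000*9.81) = 10.377 m.
p_vap/(rho*g) = 3.34*1000 / (1000*9.81) = 0.34 m.
NPSHa = 10.377 - 1.7 - 1.24 - 0.34
      = 7.1 m.

7.1


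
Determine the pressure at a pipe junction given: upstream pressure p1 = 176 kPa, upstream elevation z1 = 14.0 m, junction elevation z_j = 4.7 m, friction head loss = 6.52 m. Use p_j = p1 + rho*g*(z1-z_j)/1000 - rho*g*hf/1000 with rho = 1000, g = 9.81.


Junction pressure: p_j = p1 + rho*g*(z1 - z_j)/1000 - rho*g*hf/1000.
Elevation term = 1000*9.81*(14.0 - 4.7)/1000 = 91.233 kPa.
Friction term = 1000*9.81*6.52/1000 = 63.961 kPa.
p_j = 176 + 91.233 - 63.961 = 203.27 kPa.

203.27


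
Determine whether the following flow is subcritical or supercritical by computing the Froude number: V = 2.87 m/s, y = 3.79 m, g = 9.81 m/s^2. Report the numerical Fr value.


The Froude number is defined as Fr = V / sqrt(g*y).
g*y = 9.81 * 3.79 = 37.1799.
sqrt(g*y) = sqrt(37.1799) = 6.0975.
Fr = 2.87 / 6.0975 = 0.4707.
Since Fr < 1, the flow is subcritical.

0.4707


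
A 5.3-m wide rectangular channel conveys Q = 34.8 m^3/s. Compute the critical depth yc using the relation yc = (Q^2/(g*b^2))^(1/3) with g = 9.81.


Using yc = (Q^2 / (g * b^2))^(1/3):
Q^2 = 34.8^2 = 1211.04.
g * b^2 = 9.81 * 5.3^2 = 9.81 * 28.09 = 275.56.
Q^2 / (g*b^2) = 1211.04 / 275.56 = 4.3948.
yc = 4.3948^(1/3) = 1.638 m.

1.638


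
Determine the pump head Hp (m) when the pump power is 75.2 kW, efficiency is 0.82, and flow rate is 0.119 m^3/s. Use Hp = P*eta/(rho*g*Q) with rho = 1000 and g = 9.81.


Pump head formula: Hp = P * eta / (rho * g * Q).
Numerator: P * eta = 75.2 * 1000 * 0.82 = 61664.0 W.
Denominator: rho * g * Q = 1000 * 9.81 * 0.119 = 1167.39.
Hp = 61664.0 / 1167.39 = 52.82 m.

52.82


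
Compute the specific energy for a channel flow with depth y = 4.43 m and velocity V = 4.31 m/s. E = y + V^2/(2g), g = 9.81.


Specific energy E = y + V^2/(2g).
Velocity head = V^2/(2g) = 4.31^2 / (2*9.81) = 18.5761 / 19.62 = 0.9468 m.
E = 4.43 + 0.9468 = 5.3768 m.

5.3768


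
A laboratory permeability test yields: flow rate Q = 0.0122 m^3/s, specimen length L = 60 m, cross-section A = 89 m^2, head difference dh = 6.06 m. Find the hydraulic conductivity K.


From K = Q*L / (A*dh):
Numerator: Q*L = 0.0122 * 60 = 0.732.
Denominator: A*dh = 89 * 6.06 = 539.34.
K = 0.732 / 539.34 = 0.001357 m/s.

0.001357


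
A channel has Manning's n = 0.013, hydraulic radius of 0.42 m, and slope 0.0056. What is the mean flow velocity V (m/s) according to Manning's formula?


Manning's equation gives V = (1/n) * R^(2/3) * S^(1/2).
First, compute R^(2/3) = 0.42^(2/3) = 0.5608.
Next, S^(1/2) = 0.0056^(1/2) = 0.074833.
Then 1/n = 1/0.013 = 76.92.
V = 76.92 * 0.5608 * 0.074833 = 3.2284 m/s.

3.2284
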